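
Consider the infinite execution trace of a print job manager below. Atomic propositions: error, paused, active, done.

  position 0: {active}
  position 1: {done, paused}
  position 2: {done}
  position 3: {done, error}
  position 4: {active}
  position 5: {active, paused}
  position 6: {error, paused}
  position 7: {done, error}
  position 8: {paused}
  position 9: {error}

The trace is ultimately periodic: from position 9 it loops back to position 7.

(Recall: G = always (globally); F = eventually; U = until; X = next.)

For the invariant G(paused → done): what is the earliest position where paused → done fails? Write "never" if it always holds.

Check paused → done at each position in order: 0 ✓, 1 ✓, 2 ✓, 3 ✓, 4 ✓.
At position 5 the labels are {active, paused}, so paused → done is false there. This is the first violation.

5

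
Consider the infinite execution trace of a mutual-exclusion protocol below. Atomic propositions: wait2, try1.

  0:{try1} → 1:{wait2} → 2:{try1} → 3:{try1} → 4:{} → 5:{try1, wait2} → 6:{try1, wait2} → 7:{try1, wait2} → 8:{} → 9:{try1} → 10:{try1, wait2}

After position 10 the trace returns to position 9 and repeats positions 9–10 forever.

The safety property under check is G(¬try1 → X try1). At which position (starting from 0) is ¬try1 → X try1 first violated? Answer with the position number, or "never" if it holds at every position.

never

¬try1 → X try1 holds at every position 0..10, and those are all the positions the trace ever visits, so the invariant G(¬try1 → X try1) is never violated.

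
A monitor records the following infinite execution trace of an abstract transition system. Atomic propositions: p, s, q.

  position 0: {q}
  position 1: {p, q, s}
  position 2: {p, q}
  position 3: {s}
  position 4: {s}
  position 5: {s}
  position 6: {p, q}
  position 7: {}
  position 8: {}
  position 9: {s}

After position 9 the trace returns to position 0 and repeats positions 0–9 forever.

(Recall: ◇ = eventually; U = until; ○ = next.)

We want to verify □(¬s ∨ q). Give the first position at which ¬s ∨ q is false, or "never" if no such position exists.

3

Check ¬s ∨ q at each position in order: 0 ✓, 1 ✓, 2 ✓.
At position 3 the labels are {s}, so ¬s ∨ q is false there. This is the first violation.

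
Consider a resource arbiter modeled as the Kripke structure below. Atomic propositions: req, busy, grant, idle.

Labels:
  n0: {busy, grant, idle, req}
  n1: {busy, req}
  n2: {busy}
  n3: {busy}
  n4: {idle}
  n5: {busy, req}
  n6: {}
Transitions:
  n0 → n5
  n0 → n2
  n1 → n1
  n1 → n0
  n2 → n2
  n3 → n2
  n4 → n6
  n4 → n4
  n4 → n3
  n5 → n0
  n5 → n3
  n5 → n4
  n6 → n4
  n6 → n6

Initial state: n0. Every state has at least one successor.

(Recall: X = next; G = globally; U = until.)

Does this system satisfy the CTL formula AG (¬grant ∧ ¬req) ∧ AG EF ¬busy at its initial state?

States satisfying ¬grant ∧ ¬req: {n2, n3, n4, n6}.
States satisfying AG (¬grant ∧ ¬req): {n2, n3, n4, n6}.
States satisfying EF ¬busy: {n0, n1, n4, n5, n6}.
States satisfying AG EF ¬busy: ∅.
States satisfying AG (¬grant ∧ ¬req) ∧ AG EF ¬busy: ∅.
n0 ∉ Sat(AG (¬grant ∧ ¬req) ∧ AG EF ¬busy).

No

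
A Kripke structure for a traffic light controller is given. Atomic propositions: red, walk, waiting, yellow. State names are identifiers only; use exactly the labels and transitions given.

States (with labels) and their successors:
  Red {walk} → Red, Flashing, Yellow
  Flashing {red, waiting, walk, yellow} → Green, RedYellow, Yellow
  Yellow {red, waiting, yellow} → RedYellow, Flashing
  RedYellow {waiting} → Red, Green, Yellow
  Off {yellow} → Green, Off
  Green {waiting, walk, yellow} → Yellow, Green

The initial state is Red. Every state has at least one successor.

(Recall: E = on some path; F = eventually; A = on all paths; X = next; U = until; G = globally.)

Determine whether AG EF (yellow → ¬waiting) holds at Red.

States satisfying EF (yellow → ¬waiting): {Red, Flashing, Yellow, RedYellow, Off, Green}.
States satisfying AG EF (yellow → ¬waiting): {Red, Flashing, Yellow, RedYellow, Off, Green}.
Every state reachable from Red satisfies EF (yellow → ¬waiting).
Red ∈ Sat(AG EF (yellow → ¬waiting)).

Yes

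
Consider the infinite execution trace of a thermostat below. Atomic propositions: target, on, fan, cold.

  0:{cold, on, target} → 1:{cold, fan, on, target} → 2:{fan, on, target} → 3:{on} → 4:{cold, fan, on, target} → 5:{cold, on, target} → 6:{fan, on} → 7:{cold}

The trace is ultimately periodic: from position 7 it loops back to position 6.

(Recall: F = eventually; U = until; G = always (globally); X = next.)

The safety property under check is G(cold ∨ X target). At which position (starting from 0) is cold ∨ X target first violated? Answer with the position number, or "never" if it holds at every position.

2

Check cold ∨ X target at each position in order: 0 ✓, 1 ✓.
At position 2 the labels are {fan, on, target} and the next position 3 has {on}, so cold ∨ X target is false there. This is the first violation.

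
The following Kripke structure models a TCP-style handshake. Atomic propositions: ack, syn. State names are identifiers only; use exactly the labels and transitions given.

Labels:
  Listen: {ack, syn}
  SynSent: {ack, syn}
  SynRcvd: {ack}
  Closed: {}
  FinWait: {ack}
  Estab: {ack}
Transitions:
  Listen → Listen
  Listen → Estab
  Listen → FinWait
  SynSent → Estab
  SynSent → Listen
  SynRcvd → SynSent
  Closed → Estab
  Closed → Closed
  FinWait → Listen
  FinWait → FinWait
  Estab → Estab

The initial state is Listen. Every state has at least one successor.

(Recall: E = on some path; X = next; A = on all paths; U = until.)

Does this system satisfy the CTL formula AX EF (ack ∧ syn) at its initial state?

Violated

States satisfying EF (ack ∧ syn): {Listen, SynSent, SynRcvd, FinWait}.
States satisfying AX EF (ack ∧ syn): {SynRcvd, FinWait}.
Listen ∉ Sat(AX EF (ack ∧ syn)).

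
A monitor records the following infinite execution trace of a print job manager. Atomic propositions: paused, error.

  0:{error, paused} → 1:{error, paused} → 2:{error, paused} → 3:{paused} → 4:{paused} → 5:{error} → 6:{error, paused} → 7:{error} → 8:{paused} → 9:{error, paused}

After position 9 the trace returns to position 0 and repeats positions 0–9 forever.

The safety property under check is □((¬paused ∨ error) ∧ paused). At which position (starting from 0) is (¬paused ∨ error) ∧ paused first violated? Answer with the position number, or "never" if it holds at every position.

Check (¬paused ∨ error) ∧ paused at each position in order: 0 ✓, 1 ✓, 2 ✓.
At position 3 the labels are {paused}, so (¬paused ∨ error) ∧ paused is false there. This is the first violation.

3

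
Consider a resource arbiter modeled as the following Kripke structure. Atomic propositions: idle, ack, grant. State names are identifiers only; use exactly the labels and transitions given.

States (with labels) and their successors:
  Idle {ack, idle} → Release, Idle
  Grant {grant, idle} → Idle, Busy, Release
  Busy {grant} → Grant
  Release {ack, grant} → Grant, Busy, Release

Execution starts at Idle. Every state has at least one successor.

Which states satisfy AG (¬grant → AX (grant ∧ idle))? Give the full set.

none

States satisfying ¬grant → AX (grant ∧ idle): {Grant, Busy, Release}.
States satisfying AG (¬grant → AX (grant ∧ idle)): ∅.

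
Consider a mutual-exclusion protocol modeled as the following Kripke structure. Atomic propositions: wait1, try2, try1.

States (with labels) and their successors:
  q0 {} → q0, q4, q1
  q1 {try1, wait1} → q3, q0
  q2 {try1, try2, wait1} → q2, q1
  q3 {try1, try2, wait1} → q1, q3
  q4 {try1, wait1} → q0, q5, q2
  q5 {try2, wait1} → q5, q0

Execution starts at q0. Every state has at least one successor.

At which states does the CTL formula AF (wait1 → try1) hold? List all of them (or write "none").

{q0, q1, q2, q3, q4}

States satisfying wait1 → try1: {q0, q1, q2, q3, q4}.
States satisfying AF (wait1 → try1): {q0, q1, q2, q3, q4}.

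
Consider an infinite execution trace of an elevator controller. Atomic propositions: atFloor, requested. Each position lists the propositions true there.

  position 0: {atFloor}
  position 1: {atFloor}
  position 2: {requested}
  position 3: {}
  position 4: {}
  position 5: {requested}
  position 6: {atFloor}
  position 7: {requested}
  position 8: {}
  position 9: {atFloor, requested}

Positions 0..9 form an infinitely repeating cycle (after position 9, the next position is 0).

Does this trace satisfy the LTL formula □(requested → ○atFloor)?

Does not hold

requested → ○atFloor must hold at every position from 0 onward. It fails at position 2, so □(requested → ○atFloor) is false.
Positions where requested holds: 2, 5, 7, 9.
Check ○atFloor at each: 2→fails, 5→ok, 7→fails, 9→ok.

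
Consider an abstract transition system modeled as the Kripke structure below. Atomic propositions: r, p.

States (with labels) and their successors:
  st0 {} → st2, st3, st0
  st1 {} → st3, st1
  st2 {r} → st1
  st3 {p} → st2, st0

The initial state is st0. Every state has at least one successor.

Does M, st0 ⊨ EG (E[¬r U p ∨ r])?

Holds

States satisfying E[¬r U p ∨ r]: {st0, st1, st2, st3}.
States satisfying EG (E[¬r U p ∨ r]): {st0, st1, st2, st3}.
st0 ∈ Sat(EG (E[¬r U p ∨ r])).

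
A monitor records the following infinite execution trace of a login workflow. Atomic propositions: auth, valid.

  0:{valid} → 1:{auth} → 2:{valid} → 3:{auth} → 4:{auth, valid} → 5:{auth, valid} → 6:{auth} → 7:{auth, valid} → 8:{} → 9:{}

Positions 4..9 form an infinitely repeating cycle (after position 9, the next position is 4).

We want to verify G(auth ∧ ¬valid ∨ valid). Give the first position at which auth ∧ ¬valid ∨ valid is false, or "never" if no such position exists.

Check auth ∧ ¬valid ∨ valid at each position in order: 0 ✓, 1 ✓, 2 ✓, 3 ✓, 4 ✓, 5 ✓, 6 ✓, 7 ✓.
At position 8 the labels are {}, so auth ∧ ¬valid ∨ valid is false there. This is the first violation.

8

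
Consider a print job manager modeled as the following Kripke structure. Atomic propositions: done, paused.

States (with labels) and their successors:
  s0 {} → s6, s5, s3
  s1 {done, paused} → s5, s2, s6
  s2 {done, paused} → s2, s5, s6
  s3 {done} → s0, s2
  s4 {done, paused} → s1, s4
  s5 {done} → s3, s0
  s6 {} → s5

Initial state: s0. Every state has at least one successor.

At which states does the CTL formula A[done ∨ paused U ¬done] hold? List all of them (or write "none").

States satisfying done ∨ paused: {s1, s2, s3, s4, s5}.
States satisfying ¬done: {s0, s6}.
States satisfying A[done ∨ paused U ¬done]: {s0, s6}.

{s0, s6}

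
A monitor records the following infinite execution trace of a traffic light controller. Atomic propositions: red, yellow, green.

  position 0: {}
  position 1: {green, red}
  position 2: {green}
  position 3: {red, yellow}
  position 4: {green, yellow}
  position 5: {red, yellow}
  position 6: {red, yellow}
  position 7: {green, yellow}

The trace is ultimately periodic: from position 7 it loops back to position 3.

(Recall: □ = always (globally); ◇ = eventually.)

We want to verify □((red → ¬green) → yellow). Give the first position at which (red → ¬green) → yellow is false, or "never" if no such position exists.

At position 0 the labels are {}, so (red → ¬green) → yellow is false there. This is the first violation.

0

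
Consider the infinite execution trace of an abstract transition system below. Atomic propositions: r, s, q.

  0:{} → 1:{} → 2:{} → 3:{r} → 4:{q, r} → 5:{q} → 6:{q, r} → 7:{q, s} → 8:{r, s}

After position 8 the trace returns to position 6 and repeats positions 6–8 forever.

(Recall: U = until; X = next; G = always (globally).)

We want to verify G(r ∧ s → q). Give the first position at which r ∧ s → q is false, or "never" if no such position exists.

8

Check r ∧ s → q at each position in order: 0 ✓, 1 ✓, 2 ✓, 3 ✓, 4 ✓, 5 ✓, 6 ✓, 7 ✓.
At position 8 the labels are {r, s}, so r ∧ s → q is false there. This is the first violation.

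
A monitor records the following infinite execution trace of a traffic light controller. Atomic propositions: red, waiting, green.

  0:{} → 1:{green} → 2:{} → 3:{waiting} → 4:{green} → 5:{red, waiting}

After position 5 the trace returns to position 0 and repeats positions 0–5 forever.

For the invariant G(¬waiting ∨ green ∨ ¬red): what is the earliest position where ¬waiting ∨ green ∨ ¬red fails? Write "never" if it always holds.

5

Check ¬waiting ∨ green ∨ ¬red at each position in order: 0 ✓, 1 ✓, 2 ✓, 3 ✓, 4 ✓.
At position 5 the labels are {red, waiting}, so ¬waiting ∨ green ∨ ¬red is false there. This is the first violation.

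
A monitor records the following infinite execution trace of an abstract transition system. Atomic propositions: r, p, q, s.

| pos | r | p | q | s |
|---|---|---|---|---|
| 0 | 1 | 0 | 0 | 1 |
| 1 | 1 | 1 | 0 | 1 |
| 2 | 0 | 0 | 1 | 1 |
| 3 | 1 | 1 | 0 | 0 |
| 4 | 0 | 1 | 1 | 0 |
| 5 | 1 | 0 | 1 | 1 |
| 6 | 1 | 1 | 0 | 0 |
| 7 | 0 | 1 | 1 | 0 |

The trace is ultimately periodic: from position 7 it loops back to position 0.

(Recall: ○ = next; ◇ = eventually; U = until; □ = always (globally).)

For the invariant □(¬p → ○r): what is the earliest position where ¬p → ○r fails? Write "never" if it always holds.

¬p → ○r holds at every position 0..7, and those are all the positions the trace ever visits, so the invariant □(¬p → ○r) is never violated.

never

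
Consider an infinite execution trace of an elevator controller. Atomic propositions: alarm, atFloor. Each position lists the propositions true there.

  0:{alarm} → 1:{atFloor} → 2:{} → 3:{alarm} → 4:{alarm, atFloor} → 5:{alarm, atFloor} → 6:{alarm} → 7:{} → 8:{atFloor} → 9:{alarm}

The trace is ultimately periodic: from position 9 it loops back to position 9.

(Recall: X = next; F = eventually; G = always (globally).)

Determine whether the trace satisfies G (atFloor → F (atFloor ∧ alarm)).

atFloor → F (atFloor ∧ alarm) must hold at every position from 0 onward. It fails at position 8, so G (atFloor → F (atFloor ∧ alarm)) is false.
Positions where atFloor holds: 1, 4, 5, 8.
Check F (atFloor ∧ alarm) at each: 1→ok, 4→ok, 5→ok, 8→fails.

No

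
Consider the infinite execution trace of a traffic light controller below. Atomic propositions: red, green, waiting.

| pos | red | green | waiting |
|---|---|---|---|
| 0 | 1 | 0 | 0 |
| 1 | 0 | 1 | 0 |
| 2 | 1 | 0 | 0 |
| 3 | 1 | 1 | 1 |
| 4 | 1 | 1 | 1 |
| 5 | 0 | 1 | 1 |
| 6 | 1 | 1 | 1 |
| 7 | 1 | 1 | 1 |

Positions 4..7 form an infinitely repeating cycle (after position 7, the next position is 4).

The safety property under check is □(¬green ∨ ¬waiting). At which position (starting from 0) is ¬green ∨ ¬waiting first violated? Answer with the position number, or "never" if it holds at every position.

Check ¬green ∨ ¬waiting at each position in order: 0 ✓, 1 ✓, 2 ✓.
At position 3 the labels are {green, red, waiting}, so ¬green ∨ ¬waiting is false there. This is the first violation.

3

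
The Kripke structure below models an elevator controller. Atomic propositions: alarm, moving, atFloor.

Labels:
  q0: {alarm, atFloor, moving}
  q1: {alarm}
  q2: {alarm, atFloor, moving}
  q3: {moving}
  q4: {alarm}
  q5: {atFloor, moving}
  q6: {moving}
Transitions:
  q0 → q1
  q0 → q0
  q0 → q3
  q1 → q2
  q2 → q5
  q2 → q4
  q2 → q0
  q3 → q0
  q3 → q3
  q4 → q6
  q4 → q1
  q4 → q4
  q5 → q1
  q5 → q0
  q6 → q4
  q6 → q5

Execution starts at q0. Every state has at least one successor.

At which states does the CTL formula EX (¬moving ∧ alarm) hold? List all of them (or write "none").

States satisfying ¬moving ∧ alarm: {q1, q4}.
States satisfying EX (¬moving ∧ alarm): {q0, q2, q4, q5, q6}.

{q0, q2, q4, q5, q6}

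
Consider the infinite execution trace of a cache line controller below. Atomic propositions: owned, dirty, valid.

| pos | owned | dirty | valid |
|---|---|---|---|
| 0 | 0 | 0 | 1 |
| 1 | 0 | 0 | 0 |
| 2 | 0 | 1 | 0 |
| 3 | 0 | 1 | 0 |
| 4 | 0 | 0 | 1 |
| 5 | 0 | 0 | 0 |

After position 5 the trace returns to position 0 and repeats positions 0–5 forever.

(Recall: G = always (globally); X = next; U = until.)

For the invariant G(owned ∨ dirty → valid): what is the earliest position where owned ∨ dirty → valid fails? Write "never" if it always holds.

2

Check owned ∨ dirty → valid at each position in order: 0 ✓, 1 ✓.
At position 2 the labels are {dirty}, so owned ∨ dirty → valid is false there. This is the first violation.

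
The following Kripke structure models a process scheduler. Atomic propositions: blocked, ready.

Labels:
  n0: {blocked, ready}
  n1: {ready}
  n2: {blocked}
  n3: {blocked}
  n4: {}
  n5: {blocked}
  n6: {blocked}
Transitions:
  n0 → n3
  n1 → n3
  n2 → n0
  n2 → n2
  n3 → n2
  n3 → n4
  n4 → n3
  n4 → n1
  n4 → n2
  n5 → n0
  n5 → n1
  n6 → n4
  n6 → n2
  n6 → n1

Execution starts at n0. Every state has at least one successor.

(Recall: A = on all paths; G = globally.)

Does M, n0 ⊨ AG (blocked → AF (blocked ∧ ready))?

Does not hold

States satisfying blocked → AF (blocked ∧ ready): {n0, n1, n4}.
States satisfying AG (blocked → AF (blocked ∧ ready)): ∅.
n2 is reachable from n0 and violates blocked → AF (blocked ∧ ready), so AG fails at n0.
n0 ∉ Sat(AG (blocked → AF (blocked ∧ ready))).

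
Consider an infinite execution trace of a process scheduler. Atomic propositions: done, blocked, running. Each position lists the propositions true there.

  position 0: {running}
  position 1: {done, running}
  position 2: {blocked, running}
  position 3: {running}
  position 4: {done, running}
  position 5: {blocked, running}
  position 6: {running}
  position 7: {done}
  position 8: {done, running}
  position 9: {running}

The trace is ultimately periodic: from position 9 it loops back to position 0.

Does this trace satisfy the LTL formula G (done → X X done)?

done → X X done must hold at every position from 0 onward. It fails at position 1, so G (done → X X done) is false.
Positions where done holds: 1, 4, 7, 8.
Check X X done at each: 1→fails, 4→fails, 7→fails, 8→fails.

Violated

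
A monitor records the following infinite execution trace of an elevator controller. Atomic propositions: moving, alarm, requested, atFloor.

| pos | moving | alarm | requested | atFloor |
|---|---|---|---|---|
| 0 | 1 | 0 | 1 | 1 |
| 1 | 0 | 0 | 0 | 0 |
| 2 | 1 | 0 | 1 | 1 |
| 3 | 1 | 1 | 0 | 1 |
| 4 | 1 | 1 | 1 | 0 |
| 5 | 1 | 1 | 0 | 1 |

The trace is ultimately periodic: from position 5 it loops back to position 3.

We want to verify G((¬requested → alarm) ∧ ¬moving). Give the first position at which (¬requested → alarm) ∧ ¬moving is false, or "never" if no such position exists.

At position 0 the labels are {atFloor, moving, requested}, so (¬requested → alarm) ∧ ¬moving is false there. This is the first violation.

0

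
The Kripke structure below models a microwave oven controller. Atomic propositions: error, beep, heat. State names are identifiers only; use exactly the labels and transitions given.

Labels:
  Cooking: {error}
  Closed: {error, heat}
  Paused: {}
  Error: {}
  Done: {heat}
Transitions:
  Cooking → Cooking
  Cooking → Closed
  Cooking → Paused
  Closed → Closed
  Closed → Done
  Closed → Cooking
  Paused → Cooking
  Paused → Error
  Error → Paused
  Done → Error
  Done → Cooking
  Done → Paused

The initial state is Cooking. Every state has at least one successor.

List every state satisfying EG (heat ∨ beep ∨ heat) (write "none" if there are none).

{Closed}

States satisfying heat ∨ beep ∨ heat: {Closed, Done}.
States satisfying EG (heat ∨ beep ∨ heat): {Closed}.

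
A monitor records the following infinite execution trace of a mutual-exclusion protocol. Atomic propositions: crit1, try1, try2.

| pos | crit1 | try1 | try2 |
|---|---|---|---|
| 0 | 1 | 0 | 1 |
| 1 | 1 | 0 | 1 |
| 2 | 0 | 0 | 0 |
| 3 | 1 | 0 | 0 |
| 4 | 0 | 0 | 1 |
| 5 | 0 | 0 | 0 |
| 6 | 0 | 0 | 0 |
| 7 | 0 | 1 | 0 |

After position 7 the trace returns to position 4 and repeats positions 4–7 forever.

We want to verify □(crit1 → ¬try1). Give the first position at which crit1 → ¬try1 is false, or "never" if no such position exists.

never

crit1 → ¬try1 holds at every position 0..7, and those are all the positions the trace ever visits, so the invariant □(crit1 → ¬try1) is never violated.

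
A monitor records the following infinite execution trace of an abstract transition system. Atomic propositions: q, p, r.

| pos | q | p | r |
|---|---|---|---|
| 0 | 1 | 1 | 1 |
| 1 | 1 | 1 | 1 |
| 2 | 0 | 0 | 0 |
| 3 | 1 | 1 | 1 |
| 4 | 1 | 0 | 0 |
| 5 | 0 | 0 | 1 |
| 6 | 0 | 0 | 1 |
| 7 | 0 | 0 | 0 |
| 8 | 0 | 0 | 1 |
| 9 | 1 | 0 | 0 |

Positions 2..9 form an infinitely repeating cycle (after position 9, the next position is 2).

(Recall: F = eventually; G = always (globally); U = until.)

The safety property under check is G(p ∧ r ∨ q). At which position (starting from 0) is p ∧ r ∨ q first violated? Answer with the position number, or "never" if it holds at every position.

2

Check p ∧ r ∨ q at each position in order: 0 ✓, 1 ✓.
At position 2 the labels are {}, so p ∧ r ∨ q is false there. This is the first violation.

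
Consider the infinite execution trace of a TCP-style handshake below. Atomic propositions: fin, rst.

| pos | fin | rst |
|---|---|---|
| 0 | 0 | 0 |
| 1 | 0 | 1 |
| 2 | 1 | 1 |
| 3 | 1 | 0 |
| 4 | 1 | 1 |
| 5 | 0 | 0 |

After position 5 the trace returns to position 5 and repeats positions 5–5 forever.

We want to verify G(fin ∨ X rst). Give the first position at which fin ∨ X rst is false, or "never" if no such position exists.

5

Check fin ∨ X rst at each position in order: 0 ✓, 1 ✓, 2 ✓, 3 ✓, 4 ✓.
At position 5 the labels are {} and the next position 5 has {}, so fin ∨ X rst is false there. This is the first violation.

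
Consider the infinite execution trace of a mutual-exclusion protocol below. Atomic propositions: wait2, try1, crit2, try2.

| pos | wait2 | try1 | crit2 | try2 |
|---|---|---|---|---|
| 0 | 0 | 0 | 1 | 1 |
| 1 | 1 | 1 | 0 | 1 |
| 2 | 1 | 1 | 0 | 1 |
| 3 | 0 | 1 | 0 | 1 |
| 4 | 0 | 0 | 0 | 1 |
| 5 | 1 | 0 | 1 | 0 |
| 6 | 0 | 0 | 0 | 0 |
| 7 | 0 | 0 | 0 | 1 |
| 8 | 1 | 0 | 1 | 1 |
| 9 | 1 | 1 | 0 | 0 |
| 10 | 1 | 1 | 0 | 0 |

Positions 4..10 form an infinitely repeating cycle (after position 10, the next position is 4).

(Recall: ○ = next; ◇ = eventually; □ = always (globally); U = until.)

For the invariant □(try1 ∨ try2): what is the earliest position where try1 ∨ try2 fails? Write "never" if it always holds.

Check try1 ∨ try2 at each position in order: 0 ✓, 1 ✓, 2 ✓, 3 ✓, 4 ✓.
At position 5 the labels are {crit2, wait2}, so try1 ∨ try2 is false there. This is the first violation.

5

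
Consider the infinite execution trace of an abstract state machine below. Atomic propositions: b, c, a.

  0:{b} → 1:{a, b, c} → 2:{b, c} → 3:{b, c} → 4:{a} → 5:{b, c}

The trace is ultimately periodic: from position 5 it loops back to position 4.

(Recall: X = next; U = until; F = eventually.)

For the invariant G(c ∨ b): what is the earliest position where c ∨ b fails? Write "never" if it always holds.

4

Check c ∨ b at each position in order: 0 ✓, 1 ✓, 2 ✓, 3 ✓.
At position 4 the labels are {a}, so c ∨ b is false there. This is the first violation.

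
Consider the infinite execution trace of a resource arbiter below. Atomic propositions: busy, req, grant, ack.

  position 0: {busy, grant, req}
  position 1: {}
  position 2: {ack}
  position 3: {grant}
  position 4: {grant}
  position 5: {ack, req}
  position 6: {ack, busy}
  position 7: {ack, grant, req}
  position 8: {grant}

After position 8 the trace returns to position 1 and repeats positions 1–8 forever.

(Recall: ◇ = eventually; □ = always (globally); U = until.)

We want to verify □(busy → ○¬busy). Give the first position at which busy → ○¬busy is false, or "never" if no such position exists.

never

busy → ○¬busy holds at every position 0..8, and those are all the positions the trace ever visits, so the invariant □(busy → ○¬busy) is never violated.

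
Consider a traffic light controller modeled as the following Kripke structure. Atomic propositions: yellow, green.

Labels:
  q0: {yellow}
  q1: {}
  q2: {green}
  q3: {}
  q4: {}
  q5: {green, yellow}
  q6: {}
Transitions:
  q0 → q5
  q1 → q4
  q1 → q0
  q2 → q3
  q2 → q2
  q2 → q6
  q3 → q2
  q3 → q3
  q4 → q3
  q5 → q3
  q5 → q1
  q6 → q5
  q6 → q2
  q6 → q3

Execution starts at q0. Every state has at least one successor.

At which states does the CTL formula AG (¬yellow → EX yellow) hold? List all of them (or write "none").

States satisfying ¬yellow → EX yellow: {q0, q1, q5, q6}.
States satisfying AG (¬yellow → EX yellow): ∅.

none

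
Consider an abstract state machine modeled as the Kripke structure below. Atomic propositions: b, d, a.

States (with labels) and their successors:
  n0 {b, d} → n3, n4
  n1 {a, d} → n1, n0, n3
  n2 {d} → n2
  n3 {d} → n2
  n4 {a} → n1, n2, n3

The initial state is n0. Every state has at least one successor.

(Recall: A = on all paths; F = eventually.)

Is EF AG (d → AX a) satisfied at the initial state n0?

Violated

States satisfying AG (d → AX a): ∅.
States satisfying EF AG (d → AX a): ∅.
No suitable path/successor from n0 witnesses the formula.
n0 ∉ Sat(EF AG (d → AX a)).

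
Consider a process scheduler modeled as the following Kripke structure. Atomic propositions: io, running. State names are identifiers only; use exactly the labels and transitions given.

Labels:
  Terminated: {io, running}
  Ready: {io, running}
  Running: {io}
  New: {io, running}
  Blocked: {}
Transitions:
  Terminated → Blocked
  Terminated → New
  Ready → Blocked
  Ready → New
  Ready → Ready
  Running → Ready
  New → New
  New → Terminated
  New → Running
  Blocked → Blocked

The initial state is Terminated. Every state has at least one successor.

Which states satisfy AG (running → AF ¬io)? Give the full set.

States satisfying running → AF ¬io: {Running, Blocked}.
States satisfying AG (running → AF ¬io): {Blocked}.

{Blocked}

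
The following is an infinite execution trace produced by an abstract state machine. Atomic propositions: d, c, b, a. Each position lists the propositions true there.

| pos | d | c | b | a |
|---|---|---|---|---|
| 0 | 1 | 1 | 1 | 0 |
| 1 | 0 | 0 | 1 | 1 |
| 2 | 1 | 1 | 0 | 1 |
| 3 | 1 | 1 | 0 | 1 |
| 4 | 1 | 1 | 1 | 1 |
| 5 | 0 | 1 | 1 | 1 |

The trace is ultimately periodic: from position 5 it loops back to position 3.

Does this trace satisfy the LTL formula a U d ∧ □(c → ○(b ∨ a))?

Holds

Walking from position 0: d first holds at position 0, and a holds at every earlier position along the way, so a U d holds.
c → ○(b ∨ a) holds at every position 0..5, and those are all positions ever visited, so □(c → ○(b ∨ a)) holds.
Positions where c holds: 0, 2, 3, 4, 5.
Check ○(b ∨ a) at each: 0→ok, 2→ok, 3→ok, 4→ok, 5→ok.
At position 0: a U d is true; □(c → ○(b ∨ a)) is true; so a U d ∧ □(c → ○(b ∨ a)) is true.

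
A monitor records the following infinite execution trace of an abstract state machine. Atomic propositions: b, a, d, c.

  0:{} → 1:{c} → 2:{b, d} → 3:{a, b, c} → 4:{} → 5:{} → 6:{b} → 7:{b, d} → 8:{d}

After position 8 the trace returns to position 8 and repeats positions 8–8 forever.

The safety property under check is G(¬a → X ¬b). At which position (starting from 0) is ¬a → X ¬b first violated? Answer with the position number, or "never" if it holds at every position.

Check ¬a → X ¬b at each position in order: 0 ✓.
At position 1 the labels are {c} and the next position 2 has {b, d}, so ¬a → X ¬b is false there. This is the first violation.

1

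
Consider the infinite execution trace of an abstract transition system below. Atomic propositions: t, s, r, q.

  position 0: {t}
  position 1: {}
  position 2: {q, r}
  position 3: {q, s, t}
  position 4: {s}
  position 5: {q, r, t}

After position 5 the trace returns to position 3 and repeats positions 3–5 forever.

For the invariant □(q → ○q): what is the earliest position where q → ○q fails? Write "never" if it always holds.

Check q → ○q at each position in order: 0 ✓, 1 ✓, 2 ✓.
At position 3 the labels are {q, s, t} and the next position 4 has {s}, so q → ○q is false there. This is the first violation.

3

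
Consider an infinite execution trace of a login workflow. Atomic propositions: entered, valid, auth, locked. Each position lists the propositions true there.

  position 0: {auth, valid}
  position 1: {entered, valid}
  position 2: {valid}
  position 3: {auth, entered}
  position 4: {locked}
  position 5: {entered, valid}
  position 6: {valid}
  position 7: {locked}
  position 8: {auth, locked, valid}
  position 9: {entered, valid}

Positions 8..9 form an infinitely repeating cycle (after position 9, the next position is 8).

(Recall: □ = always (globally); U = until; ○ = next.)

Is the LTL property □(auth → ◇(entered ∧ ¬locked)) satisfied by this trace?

auth → ◇(entered ∧ ¬locked) holds at every position 0..9, and those are all positions ever visited, so □(auth → ◇(entered ∧ ¬locked)) holds.
Positions where auth holds: 0, 3, 8.
Check ◇(entered ∧ ¬locked) at each: 0→ok, 3→ok, 8→ok.

Holds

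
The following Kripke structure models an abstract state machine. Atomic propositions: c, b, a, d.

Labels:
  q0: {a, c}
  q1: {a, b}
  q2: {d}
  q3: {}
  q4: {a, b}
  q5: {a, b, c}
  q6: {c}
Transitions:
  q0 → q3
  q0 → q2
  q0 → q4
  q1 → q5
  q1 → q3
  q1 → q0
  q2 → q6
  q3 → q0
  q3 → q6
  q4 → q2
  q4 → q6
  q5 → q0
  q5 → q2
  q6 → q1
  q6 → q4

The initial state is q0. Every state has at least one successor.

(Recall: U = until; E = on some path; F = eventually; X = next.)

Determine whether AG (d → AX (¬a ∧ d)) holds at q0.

Violated

States satisfying d → AX (¬a ∧ d): {q0, q1, q3, q4, q5, q6}.
States satisfying AG (d → AX (¬a ∧ d)): ∅.
q2 is reachable from q0 and violates d → AX (¬a ∧ d), so AG fails at q0.
q0 ∉ Sat(AG (d → AX (¬a ∧ d))).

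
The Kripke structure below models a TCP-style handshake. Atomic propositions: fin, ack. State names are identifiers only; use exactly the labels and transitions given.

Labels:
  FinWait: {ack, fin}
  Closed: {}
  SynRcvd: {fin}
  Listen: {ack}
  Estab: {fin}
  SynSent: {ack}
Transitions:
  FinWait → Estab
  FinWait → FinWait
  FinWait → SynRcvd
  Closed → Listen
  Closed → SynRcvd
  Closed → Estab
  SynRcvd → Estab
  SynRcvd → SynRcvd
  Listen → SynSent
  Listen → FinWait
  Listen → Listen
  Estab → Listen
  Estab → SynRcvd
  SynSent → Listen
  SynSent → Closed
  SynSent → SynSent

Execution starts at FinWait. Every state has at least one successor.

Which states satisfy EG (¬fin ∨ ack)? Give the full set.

States satisfying ¬fin ∨ ack: {FinWait, Closed, Listen, SynSent}.
States satisfying EG (¬fin ∨ ack): {FinWait, Closed, Listen, SynSent}.

{FinWait, Closed, Listen, SynSent}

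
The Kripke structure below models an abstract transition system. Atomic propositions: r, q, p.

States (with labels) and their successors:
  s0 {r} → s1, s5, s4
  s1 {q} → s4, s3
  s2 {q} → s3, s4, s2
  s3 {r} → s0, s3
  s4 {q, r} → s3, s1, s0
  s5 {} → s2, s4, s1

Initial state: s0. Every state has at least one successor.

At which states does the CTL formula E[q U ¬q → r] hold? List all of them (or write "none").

{s0, s1, s2, s3, s4}

States satisfying q: {s1, s2, s4}.
States satisfying ¬q → r: {s0, s1, s2, s3, s4}.
States satisfying E[q U ¬q → r]: {s0, s1, s2, s3, s4}.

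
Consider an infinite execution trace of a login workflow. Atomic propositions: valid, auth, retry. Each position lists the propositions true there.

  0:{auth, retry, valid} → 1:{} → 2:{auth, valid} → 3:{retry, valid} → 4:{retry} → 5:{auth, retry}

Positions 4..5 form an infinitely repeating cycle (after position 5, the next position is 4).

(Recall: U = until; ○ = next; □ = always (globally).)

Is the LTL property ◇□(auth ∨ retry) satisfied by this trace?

□(auth ∨ retry) holds at position 2, which is reachable from 0, so ◇□(auth ∨ retry) holds.

Yes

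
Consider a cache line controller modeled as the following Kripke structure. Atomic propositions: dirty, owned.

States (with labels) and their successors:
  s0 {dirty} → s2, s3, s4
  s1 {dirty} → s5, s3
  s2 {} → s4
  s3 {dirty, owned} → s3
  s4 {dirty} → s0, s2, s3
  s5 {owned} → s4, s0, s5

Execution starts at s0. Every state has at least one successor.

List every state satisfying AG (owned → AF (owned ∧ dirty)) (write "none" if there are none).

States satisfying owned → AF (owned ∧ dirty): {s0, s1, s2, s3, s4}.
States satisfying AG (owned → AF (owned ∧ dirty)): {s0, s2, s3, s4}.

{s0, s2, s3, s4}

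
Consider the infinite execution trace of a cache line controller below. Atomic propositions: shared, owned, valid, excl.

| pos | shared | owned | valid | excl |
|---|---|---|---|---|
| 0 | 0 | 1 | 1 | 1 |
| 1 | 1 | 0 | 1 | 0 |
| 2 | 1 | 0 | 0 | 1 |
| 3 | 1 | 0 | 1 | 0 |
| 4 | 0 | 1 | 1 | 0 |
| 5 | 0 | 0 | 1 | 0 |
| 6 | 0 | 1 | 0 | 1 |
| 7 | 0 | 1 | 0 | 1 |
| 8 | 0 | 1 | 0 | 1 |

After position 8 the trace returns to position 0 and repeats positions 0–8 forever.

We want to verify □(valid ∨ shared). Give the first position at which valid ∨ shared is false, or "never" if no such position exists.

Check valid ∨ shared at each position in order: 0 ✓, 1 ✓, 2 ✓, 3 ✓, 4 ✓, 5 ✓.
At position 6 the labels are {excl, owned}, so valid ∨ shared is false there. This is the first violation.

6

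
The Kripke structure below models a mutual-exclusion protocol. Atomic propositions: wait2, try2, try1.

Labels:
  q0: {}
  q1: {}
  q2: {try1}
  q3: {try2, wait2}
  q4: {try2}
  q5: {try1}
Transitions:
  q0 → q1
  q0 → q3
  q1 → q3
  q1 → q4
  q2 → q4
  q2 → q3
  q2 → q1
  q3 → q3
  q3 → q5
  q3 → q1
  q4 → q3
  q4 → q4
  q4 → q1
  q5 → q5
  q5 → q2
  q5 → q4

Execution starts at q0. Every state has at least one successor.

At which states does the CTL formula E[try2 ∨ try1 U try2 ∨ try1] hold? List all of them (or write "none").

{q2, q3, q4, q5}

States satisfying try2 ∨ try1: {q2, q3, q4, q5}.
States satisfying E[try2 ∨ try1 U try2 ∨ try1]: {q2, q3, q4, q5}.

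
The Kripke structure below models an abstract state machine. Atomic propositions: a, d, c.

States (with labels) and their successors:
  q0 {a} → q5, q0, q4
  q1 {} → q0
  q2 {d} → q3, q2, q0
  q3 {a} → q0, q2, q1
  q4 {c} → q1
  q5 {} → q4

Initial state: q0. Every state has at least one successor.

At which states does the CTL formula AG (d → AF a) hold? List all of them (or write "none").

States satisfying d → AF a: {q0, q1, q3, q4, q5}.
States satisfying AG (d → AF a): {q0, q1, q4, q5}.

{q0, q1, q4, q5}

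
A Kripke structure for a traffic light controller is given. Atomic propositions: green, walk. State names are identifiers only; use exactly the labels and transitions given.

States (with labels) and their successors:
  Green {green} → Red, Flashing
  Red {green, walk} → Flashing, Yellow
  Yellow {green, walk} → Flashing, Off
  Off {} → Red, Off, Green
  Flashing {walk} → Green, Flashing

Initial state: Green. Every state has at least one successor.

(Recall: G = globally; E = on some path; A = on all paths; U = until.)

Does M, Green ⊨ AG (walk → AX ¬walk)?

States satisfying walk → AX ¬walk: {Green, Off}.
States satisfying AG (walk → AX ¬walk): ∅.
Flashing is reachable from Green and violates walk → AX ¬walk, so AG fails at Green.
Green ∉ Sat(AG (walk → AX ¬walk)).

Does not hold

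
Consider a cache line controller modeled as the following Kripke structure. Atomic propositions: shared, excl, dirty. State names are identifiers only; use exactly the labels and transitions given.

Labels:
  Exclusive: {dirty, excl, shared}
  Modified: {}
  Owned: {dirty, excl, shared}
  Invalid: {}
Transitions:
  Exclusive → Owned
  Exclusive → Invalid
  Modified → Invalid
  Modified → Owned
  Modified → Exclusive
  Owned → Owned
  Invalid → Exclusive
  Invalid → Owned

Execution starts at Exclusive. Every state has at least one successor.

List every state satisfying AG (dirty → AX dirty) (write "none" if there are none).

States satisfying dirty → AX dirty: {Modified, Owned, Invalid}.
States satisfying AG (dirty → AX dirty): {Owned}.

{Owned}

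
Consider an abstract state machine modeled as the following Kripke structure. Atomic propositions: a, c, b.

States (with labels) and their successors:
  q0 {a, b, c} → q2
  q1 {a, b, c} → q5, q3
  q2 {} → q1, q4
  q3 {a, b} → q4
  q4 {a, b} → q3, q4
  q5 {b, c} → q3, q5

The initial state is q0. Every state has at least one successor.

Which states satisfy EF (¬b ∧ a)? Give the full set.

States satisfying ¬b ∧ a: ∅.
States satisfying EF (¬b ∧ a): ∅.

none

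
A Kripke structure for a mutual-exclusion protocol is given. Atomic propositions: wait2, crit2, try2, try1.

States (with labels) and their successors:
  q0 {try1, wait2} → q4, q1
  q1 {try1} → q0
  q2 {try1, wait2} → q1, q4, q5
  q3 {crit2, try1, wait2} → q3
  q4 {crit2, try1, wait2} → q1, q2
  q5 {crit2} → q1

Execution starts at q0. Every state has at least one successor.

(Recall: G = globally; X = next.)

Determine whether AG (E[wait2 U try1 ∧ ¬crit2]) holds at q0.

No

States satisfying E[wait2 U try1 ∧ ¬crit2]: {q0, q1, q2, q4}.
States satisfying AG (E[wait2 U try1 ∧ ¬crit2]): ∅.
q5 is reachable from q0 and violates E[wait2 U try1 ∧ ¬crit2], so AG fails at q0.
q0 ∉ Sat(AG (E[wait2 U try1 ∧ ¬crit2])).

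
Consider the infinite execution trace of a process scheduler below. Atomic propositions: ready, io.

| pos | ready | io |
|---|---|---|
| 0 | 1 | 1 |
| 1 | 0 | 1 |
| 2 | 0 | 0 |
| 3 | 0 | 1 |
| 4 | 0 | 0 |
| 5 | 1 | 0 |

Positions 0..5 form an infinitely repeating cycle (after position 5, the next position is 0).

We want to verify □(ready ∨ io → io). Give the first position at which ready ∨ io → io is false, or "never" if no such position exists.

Check ready ∨ io → io at each position in order: 0 ✓, 1 ✓, 2 ✓, 3 ✓, 4 ✓.
At position 5 the labels are {ready}, so ready ∨ io → io is false there. This is the first violation.

5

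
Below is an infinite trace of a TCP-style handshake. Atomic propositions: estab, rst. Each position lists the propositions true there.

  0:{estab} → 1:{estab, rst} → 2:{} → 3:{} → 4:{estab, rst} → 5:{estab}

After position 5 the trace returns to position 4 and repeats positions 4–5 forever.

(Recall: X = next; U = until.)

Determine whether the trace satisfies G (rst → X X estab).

rst → X X estab must hold at every position from 0 onward. It fails at position 1, so G (rst → X X estab) is false.
Positions where rst holds: 1, 4.
Check X X estab at each: 1→fails, 4→ok.

Does not hold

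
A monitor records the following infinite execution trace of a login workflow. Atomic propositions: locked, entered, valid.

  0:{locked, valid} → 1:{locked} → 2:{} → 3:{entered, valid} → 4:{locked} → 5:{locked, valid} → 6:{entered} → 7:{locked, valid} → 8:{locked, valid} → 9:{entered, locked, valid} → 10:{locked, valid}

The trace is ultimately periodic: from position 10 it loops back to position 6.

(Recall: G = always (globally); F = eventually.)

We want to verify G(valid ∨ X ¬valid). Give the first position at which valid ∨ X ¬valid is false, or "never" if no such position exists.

Check valid ∨ X ¬valid at each position in order: 0 ✓, 1 ✓.
At position 2 the labels are {} and the next position 3 has {entered, valid}, so valid ∨ X ¬valid is false there. This is the first violation.

2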